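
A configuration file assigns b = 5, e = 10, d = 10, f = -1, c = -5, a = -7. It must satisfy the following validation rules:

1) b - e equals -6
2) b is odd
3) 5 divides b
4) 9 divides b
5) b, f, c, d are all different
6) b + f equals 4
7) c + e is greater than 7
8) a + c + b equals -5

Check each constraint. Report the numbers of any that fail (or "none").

1) b - e = 5 - 10 = -5, not -6  no
2) b = 5 is odd  yes
3) 5 / 5 = 1, so 5 divides 5  yes
4) 5 = 9*0 + 5, so 9 does not divide 5  no
5) values 5, -1, -5, 10 are pairwise distinct  yes
6) b + f = 5 + (-1) = 4  yes
7) c + e = -5 + 10 = 5; 5 ≤ 7, bound 7 not met  no
8) a + c + b = -7 + (-5) + 5 = -7, not -5  no

Constraints 1, 4, 7, 8 do not hold.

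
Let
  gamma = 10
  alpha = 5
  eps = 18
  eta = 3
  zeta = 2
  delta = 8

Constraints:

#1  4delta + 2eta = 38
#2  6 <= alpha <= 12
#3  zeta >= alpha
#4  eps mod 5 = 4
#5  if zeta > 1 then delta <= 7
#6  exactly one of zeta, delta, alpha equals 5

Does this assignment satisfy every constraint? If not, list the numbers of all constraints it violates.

Constraints 2, 3, 4, and 5 do not hold.

#1 4delta + 2eta = 4(8) + 2(3) = 38  holds
#2 alpha = 5 is outside [6, 12]  fails
#3 zeta = 2, alpha = 5; 2 < 5 (want ≥)  fails
#4 18 mod 5 = 3, not 4  fails
#5 zeta = 2 > 1, so we need delta ≤ 7; but delta = 8 > 7  fails
#6 zeta=2, delta=8, alpha=5; 1 of them equals 5  holds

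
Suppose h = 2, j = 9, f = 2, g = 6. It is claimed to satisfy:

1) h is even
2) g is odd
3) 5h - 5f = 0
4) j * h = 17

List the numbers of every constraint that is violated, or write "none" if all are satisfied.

1) h = 2 is even — holds.
2) g = 6 is even — fails.
3) 5h - 5f = 5(2) - 5(2) = 0 — holds.
4) j * h = 9 * 2 = 18, not 17 — fails.

Violated: 2, 4.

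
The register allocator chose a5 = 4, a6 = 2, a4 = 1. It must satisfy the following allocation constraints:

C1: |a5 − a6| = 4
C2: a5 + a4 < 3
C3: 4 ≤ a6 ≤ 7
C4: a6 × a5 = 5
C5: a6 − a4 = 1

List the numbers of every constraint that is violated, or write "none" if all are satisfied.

C1: |4 − 2| = 2, not 4 — does not hold.
C2: a5 + a4 = 4 + 1 = 5; 5 ≥ 3, bound 3 not met — does not hold.
C3: a6 = 2 is outside [4, 7] — does not hold.
C4: a6 × a5 = 2 × 4 = 8, not 5 — does not hold.
C5: a6 − a4 = 2 − 1 = 1 — holds.

Constraints 1, 2, 3, 4 do not hold.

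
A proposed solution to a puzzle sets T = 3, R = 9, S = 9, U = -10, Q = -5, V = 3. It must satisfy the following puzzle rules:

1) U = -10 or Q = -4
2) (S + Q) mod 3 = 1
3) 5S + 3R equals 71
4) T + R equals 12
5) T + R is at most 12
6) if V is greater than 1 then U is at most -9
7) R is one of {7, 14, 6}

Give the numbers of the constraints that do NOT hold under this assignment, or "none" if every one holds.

Violated: 3, 7.

1) U = -10 = -10 (first disjunct)  holds
2) S + Q = 4; 4 mod 3 = 1  holds
3) 5S + 3R = 5(9) + 3(9) = 72, not 71  fails
4) T + R = 3 + 9 = 12  holds
5) T + R = 3 + 9 = 12; 12 ≤ 12  holds
6) V = 3 > 1, so we need U ≤ -9; U = -10 ≤ -9  holds
7) R = 9 is not in {7, 14, 6}  fails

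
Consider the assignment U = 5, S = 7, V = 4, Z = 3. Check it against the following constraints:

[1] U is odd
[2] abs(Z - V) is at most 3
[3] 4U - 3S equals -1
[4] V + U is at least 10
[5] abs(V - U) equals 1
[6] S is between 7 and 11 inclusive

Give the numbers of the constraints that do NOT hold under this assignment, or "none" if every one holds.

Violated: 4.

[1] U = 5 is odd — holds.
[2] abs(3 - 4) = 1; 1 ≤ 3 — holds.
[3] 4U - 3S = 4(5) - 3(7) = -1 — holds.
[4] V + U = 4 + 5 = 9; 9 < 10, bound 10 not met — does not hold.
[5] abs(4 - 5) = 1 — holds.
[6] S = 7 lies in [7, 11] — holds.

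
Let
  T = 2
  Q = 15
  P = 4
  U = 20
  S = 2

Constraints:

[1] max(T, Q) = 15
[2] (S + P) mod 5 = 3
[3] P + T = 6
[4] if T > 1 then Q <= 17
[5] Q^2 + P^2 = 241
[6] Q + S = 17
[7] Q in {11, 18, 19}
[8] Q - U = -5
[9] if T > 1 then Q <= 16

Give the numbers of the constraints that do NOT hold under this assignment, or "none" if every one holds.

Constraints 2, 7 do not hold.

[1] max(2, 15) = 15 — satisfied.
[2] S + P = 6; 6 mod 5 = 1, not 3 — violated.
[3] P + T = 4 + 2 = 6 — satisfied.
[4] T = 2 > 1, so we need Q ≤ 17; Q = 15 ≤ 17 — satisfied.
[5] Q^2 + P^2 = 15^2 + 4^2 = 225 + 16 = 241 — satisfied.
[6] Q + S = 15 + 2 = 17 — satisfied.
[7] Q = 15 is not in {11, 18, 19} — violated.
[8] Q - U = 15 - 20 = -5 — satisfied.
[9] T = 2 > 1, so we need Q ≤ 16; Q = 15 ≤ 16 — satisfied.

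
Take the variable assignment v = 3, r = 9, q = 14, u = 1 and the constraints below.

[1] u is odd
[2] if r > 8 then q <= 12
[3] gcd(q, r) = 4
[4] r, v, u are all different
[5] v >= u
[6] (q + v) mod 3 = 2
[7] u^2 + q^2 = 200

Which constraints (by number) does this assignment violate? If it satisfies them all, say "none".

Constraints 2, 3, and 7 do not hold.

[1] u = 1 is odd — satisfied.
[2] r = 9 > 8, so we need q ≤ 12; but q = 14 > 12 — violated.
[3] gcd(14, 9) = 1, not 4 — violated.
[4] values 9, 3, 1 are pairwise distinct — satisfied.
[5] v = 3, u = 1; 3 ≥ 1 — satisfied.
[6] q + v = 17; 17 mod 3 = 2 — satisfied.
[7] u^2 + q^2 = 1^2 + 14^2 = 1 + 196 = 197, not 200 — violated.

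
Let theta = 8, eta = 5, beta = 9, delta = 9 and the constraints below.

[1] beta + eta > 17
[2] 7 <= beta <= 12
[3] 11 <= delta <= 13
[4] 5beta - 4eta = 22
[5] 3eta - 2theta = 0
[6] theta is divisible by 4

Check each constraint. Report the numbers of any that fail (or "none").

[1] beta + eta = 9 + 5 = 14; 14 ≤ 17, bound 17 not met  FAIL
[2] beta = 9 lies in [7, 12]  OK
[3] delta = 9 is outside [11, 13]  FAIL
[4] 5beta - 4eta = 5(9) - 4(5) = 25, not 22  FAIL
[5] 3eta - 2theta = 3(5) - 2(8) = -1, not 0  FAIL
[6] 8 / 4 = 2, so 4 divides 8  OK

The assignment fails constraints 1, 3, 4, and 5.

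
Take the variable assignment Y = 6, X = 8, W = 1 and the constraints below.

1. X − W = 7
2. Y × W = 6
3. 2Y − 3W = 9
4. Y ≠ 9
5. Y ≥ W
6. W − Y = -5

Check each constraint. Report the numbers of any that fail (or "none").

1. X − W = 8 − 1 = 7  OK
2. Y × W = 6 × 1 = 6  OK
3. 2Y − 3W = 2(6) − 3(1) = 9  OK
4. Y = 6, and 6 ≠ 9  OK
5. Y = 6, W = 1; 6 ≥ 1  OK
6. W − Y = 1 − 6 = -5  OK

All constraints are satisfied.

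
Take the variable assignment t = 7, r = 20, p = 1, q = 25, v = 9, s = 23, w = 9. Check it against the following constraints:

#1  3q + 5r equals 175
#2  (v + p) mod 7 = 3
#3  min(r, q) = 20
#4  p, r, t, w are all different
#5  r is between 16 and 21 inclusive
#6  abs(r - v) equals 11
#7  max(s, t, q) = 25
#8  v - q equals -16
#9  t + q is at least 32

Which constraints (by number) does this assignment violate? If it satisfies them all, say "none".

The assignment satisfies every constraint.

#1 3q + 5r = 3(25) + 5(20) = 175  holds
#2 v + p = 10; 10 mod 7 = 3  holds
#3 min(20, 25) = 20  holds
#4 values 1, 20, 7, 9 are pairwise distinct  holds
#5 r = 20 lies in [16, 21]  holds
#6 abs(20 - 9) = 11  holds
#7 max(23, 7, 25) = 25  holds
#8 v - q = 9 - 25 = -16  holds
#9 t + q = 7 + 25 = 32; 32 ≥ 32  holds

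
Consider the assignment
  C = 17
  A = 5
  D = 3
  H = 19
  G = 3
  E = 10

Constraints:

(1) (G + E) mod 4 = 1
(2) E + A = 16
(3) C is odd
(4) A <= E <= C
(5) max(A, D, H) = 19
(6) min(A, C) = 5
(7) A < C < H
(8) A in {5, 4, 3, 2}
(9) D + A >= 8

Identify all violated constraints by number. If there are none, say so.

No — constraint 2 is not satisfied.

(1) G + E = 13; 13 mod 4 = 1 — holds.
(2) E + A = 10 + 5 = 15, not 16 — does not hold.
(3) C = 17 is odd — holds.
(4) values 5 <= 10 <= 17 — holds.
(5) max(5, 3, 19) = 19 — holds.
(6) min(5, 17) = 5 — holds.
(7) values 5 < 17 < 19 — holds.
(8) A = 5 is in {5, 4, 3, 2} — holds.
(9) D + A = 3 + 5 = 8; 8 ≥ 8 — holds.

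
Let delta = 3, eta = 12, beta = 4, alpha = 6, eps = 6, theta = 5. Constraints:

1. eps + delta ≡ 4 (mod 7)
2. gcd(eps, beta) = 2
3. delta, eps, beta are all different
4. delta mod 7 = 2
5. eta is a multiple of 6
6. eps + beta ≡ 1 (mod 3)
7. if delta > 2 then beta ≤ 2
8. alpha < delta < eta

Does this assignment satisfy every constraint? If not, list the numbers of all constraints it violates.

1. eps + delta = 9; 9 mod 7 = 2, not 4 — fails.
2. gcd(6, 4) = 2 — holds.
3. values 3, 6, 4 are pairwise distinct — holds.
4. 3 mod 7 = 3, not 2 — fails.
5. 12 / 6 = 2, so 6 divides 12 — holds.
6. eps + beta = 10; 10 mod 3 = 1 — holds.
7. delta = 3 > 2, so we need beta ≤ 2; but beta = 4 > 2 — fails.
8. values 6, 3, 12; alpha = 6 is not < delta = 3 — fails.

Constraints 1, 4, 7, and 8 are violated.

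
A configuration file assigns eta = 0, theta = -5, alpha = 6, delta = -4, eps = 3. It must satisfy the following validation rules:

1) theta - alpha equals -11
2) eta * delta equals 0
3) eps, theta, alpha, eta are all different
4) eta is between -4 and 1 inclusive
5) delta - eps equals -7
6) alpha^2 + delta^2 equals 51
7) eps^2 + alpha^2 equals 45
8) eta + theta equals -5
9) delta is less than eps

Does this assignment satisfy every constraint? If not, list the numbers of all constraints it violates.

Constraint 6 does not hold.

1) theta - alpha = -5 - 6 = -11  ✓
2) eta * delta = 0 * (-4) = 0  ✓
3) values 3, -5, 6, 0 are pairwise distinct  ✓
4) eta = 0 lies in [-4, 1]  ✓
5) delta - eps = -4 - 3 = -7  ✓
6) alpha^2 + delta^2 = 6^2 + (-4)^2 = 36 + 16 = 52, not 51  ✗
7) eps^2 + alpha^2 = 3^2 + 6^2 = 9 + 36 = 45  ✓
8) eta + theta = 0 + (-5) = -5  ✓
9) delta = -4, eps = 3; -4 < 3  ✓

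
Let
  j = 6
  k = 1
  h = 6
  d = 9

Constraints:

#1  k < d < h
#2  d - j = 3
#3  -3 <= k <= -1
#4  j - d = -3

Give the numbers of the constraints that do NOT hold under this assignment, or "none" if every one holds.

#1 values 1, 9, 6; d = 9 is not < h = 6  ✘
#2 d - j = 9 - 6 = 3  ✔
#3 k = 1 is outside [-3, -1]  ✘
#4 j - d = 6 - 9 = -3  ✔

The assignment fails constraints 1 and 3.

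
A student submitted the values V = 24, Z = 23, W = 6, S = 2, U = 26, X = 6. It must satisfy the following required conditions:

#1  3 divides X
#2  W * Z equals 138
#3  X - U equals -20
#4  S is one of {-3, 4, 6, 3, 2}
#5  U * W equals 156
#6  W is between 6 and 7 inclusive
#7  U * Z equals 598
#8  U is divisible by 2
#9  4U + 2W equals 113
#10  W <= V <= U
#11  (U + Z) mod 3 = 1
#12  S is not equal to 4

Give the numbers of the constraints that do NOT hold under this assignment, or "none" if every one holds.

#1 6 / 3 = 2, so 3 divides 6 — holds.
#2 W * Z = 6 * 23 = 138 — holds.
#3 X - U = 6 - 26 = -20 — holds.
#4 S = 2 is in {-3, 4, 6, 3, 2} — holds.
#5 U * W = 26 * 6 = 156 — holds.
#6 W = 6 lies in [6, 7] — holds.
#7 U * Z = 26 * 23 = 598 — holds.
#8 26 / 2 = 13, so 2 divides 26 — holds.
#9 4U + 2W = 4(26) + 2(6) = 116, not 113 — does not hold.
#10 values 6 <= 24 <= 26 — holds.
#11 U + Z = 49; 49 mod 3 = 1 — holds.
#12 S = 2, and 2 ≠ 4 — holds.

Constraint 9 does not hold.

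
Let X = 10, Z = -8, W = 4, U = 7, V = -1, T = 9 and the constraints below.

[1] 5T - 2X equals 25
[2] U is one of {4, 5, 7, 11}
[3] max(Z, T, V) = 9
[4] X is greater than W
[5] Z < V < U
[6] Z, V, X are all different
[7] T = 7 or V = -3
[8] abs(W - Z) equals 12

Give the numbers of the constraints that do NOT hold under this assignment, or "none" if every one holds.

[1] 5T - 2X = 5(9) - 2(10) = 25  ✓
[2] U = 7 is in {4, 5, 7, 11}  ✓
[3] max(-8, 9, -1) = 9  ✓
[4] X = 10, W = 4; 10 > 4  ✓
[5] values -8 < -1 < 7  ✓
[6] values -8, -1, 10 are pairwise distinct  ✓
[7] T = 9 ≠ 7 and V = -1 ≠ -3; both disjuncts false  ✗
[8] abs(4 - (-8)) = 12  ✓

Violated: 7.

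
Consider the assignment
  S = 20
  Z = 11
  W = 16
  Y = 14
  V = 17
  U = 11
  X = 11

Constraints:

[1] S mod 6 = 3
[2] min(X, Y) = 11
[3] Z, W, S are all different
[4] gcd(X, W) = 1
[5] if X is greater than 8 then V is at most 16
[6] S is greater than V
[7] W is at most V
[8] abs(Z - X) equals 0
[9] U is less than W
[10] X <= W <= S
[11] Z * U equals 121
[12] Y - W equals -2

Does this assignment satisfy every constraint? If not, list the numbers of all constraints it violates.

[1] 20 mod 6 = 2, not 3 — violated.
[2] min(11, 14) = 11 — OK.
[3] values 11, 16, 20 are pairwise distinct — OK.
[4] gcd(11, 16) = 1 — OK.
[5] X = 11 > 8, so we need V ≤ 16; but V = 17 > 16 — violated.
[6] S = 20, V = 17; 20 > 17 — OK.
[7] W = 16, V = 17; 16 ≤ 17 — OK.
[8] abs(11 - 11) = 0 — OK.
[9] U = 11, W = 16; 11 < 16 — OK.
[10] values 11 <= 16 <= 20 — OK.
[11] Z * U = 11 * 11 = 121 — OK.
[12] Y - W = 14 - 16 = -2 — OK.

The assignment fails constraints 1 and 5.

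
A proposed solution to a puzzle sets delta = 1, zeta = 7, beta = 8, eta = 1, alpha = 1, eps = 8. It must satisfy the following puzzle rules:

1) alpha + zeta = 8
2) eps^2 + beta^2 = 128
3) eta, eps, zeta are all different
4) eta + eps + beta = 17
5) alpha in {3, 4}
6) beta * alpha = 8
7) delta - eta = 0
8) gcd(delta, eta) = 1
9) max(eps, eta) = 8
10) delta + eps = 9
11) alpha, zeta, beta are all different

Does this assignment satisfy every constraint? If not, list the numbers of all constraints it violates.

No — constraint 5 is not satisfied.

1) alpha + zeta = 1 + 7 = 8  yes
2) eps^2 + beta^2 = 8^2 + 8^2 = 64 + 64 = 128  yes
3) values 1, 8, 7 are pairwise distinct  yes
4) eta + eps + beta = 1 + 8 + 8 = 17  yes
5) alpha = 1 is not in {3, 4}  no
6) beta * alpha = 8 * 1 = 8  yes
7) delta - eta = 1 - 1 = 0  yes
8) gcd(1, 1) = 1  yes
9) max(8, 1) = 8  yes
10) delta + eps = 1 + 8 = 9  yes
11) values 1, 7, 8 are pairwise distinct  yes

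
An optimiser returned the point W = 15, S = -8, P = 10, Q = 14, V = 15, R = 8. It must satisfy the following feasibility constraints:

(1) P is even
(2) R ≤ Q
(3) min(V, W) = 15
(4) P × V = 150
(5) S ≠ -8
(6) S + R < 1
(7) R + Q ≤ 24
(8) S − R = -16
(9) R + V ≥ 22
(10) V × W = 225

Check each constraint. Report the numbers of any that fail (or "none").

(1) P = 10 is even — holds.
(2) R = 8, Q = 14; 8 ≤ 14 — holds.
(3) min(15, 15) = 15 — holds.
(4) P × V = 10 × 15 = 150 — holds.
(5) S = -8, but -8 is required to differ — fails.
(6) S + R = -8 + 8 = 0; 0 < 1 — holds.
(7) R + Q = 8 + 14 = 22; 22 ≤ 24 — holds.
(8) S − R = -8 − 8 = -16 — holds.
(9) R + V = 8 + 15 = 23; 23 ≥ 22 — holds.
(10) V × W = 15 × 15 = 225 — holds.

No — constraint 5 is not satisfied.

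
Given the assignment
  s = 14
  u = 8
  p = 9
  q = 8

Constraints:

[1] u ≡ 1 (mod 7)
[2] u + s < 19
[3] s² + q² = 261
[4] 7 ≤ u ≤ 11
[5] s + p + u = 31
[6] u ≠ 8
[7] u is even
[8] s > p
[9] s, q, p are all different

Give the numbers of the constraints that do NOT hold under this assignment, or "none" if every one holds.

Constraints 2, 3, 6 do not hold.

[1] 8 mod 7 = 1 — satisfied.
[2] u + s = 8 + 14 = 22; 22 ≥ 19, bound 19 not met — violated.
[3] s² + q² = 14² + 8² = 196 + 64 = 260, not 261 — violated.
[4] u = 8 lies in [7, 11] — satisfied.
[5] s + p + u = 14 + 9 + 8 = 31 — satisfied.
[6] u = 8, but 8 is required to differ — violated.
[7] u = 8 is even — satisfied.
[8] s = 14, p = 9; 14 > 9 — satisfied.
[9] values 14, 8, 9 are pairwise distinct — satisfied.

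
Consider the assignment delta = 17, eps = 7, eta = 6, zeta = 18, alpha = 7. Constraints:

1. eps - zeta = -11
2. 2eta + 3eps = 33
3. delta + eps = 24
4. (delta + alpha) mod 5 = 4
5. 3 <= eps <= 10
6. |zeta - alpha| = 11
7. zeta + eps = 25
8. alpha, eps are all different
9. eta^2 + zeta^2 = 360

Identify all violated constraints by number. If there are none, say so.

Constraint 8 is violated.

1. eps - zeta = 7 - 18 = -11 — OK.
2. 2eta + 3eps = 2(6) + 3(7) = 33 — OK.
3. delta + eps = 17 + 7 = 24 — OK.
4. delta + alpha = 24; 24 mod 5 = 4 — OK.
5. eps = 7 lies in [3, 10] — OK.
6. |18 - 7| = 11 — OK.
7. zeta + eps = 18 + 7 = 25 — OK.
8. alpha = eps = 7, not all different — violated.
9. eta^2 + zeta^2 = 6^2 + 18^2 = 36 + 324 = 360 — OK.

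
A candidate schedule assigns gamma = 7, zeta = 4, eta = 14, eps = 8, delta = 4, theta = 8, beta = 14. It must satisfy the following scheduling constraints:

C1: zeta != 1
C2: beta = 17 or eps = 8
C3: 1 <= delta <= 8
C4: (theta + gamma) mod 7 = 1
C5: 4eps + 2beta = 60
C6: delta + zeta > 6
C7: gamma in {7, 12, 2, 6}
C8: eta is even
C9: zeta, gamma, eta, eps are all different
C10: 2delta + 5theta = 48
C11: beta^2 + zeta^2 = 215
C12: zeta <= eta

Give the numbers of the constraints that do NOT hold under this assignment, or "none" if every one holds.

C1: zeta = 4, and 4 ≠ 1 — satisfied.
C2: beta = 14 ≠ 17, but eps = 8 = 8 (second disjunct) — satisfied.
C3: delta = 4 lies in [1, 8] — satisfied.
C4: theta + gamma = 15; 15 mod 7 = 1 — satisfied.
C5: 4eps + 2beta = 4(8) + 2(14) = 60 — satisfied.
C6: delta + zeta = 4 + 4 = 8; 8 > 6 — satisfied.
C7: gamma = 7 is in {7, 12, 2, 6} — satisfied.
C8: eta = 14 is even — satisfied.
C9: values 4, 7, 14, 8 are pairwise distinct — satisfied.
C10: 2delta + 5theta = 2(4) + 5(8) = 48 — satisfied.
C11: beta^2 + zeta^2 = 14^2 + 4^2 = 196 + 16 = 212, not 215 — violated.
C12: zeta = 4, eta = 14; 4 ≤ 14 — satisfied.

Constraint 11 is violated.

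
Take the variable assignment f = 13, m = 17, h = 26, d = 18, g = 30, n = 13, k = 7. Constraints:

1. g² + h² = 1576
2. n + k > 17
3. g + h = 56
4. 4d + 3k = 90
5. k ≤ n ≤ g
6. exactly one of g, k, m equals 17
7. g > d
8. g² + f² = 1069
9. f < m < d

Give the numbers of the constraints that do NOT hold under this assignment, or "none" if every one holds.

Constraint 4 is violated.

1. g² + h² = 30² + 26² = 900 + 676 = 1576 — OK.
2. n + k = 13 + 7 = 20; 20 > 17 — OK.
3. g + h = 30 + 26 = 56 — OK.
4. 4d + 3k = 4(18) + 3(7) = 93, not 90 — violated.
5. values 7 ≤ 13 ≤ 30 — OK.
6. g=30, k=7, m=17; 1 of them equals 17 — OK.
7. g = 30, d = 18; 30 > 18 — OK.
8. g² + f² = 30² + 13² = 900 + 169 = 1069 — OK.
9. values 13 < 17 < 18 — OK.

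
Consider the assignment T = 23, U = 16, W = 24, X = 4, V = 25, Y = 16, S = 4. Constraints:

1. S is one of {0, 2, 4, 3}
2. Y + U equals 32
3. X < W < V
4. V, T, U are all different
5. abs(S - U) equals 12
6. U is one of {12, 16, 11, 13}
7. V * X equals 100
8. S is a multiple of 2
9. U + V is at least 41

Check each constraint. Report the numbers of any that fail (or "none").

1. S = 4 is in {0, 2, 4, 3}  OK
2. Y + U = 16 + 16 = 32  OK
3. values 4 < 24 < 25  OK
4. values 25, 23, 16 are pairwise distinct  OK
5. abs(4 - 16) = 12  OK
6. U = 16 is in {12, 16, 11, 13}  OK
7. V * X = 25 * 4 = 100  OK
8. 4 / 2 = 2, so 2 divides 4  OK
9. U + V = 16 + 25 = 41; 41 ≥ 41  OK

None — every constraint holds.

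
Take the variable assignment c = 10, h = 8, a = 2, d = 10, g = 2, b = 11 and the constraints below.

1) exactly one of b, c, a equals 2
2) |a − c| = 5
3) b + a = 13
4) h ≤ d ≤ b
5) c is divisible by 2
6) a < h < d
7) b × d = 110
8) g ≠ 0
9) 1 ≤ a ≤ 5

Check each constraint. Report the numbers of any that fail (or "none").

1) b=11, c=10, a=2; 1 of them equals 2 — satisfied.
2) |2 − 10| = 8, not 5 — violated.
3) b + a = 11 + 2 = 13 — satisfied.
4) values 8 ≤ 10 ≤ 11 — satisfied.
5) 10 / 2 = 5, so 2 divides 10 — satisfied.
6) values 2 < 8 < 10 — satisfied.
7) b × d = 11 × 10 = 110 — satisfied.
8) g = 2, and 2 ≠ 0 — satisfied.
9) a = 2 lies in [1, 5] — satisfied.

Constraint 2 does not hold.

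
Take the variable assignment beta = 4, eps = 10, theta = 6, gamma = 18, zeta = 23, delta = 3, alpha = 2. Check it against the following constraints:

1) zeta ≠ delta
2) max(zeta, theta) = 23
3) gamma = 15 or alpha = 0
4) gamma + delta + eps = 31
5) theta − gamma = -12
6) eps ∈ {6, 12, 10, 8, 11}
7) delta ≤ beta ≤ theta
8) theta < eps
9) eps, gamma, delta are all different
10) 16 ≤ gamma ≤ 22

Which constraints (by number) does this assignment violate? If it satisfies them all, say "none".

1) zeta = 23, delta = 3; distinct  ✓
2) max(23, 6) = 23  ✓
3) gamma = 18 ≠ 15 and alpha = 2 ≠ 0; both disjuncts false  ✗
4) gamma + delta + eps = 18 + 3 + 10 = 31  ✓
5) theta − gamma = 6 − 18 = -12  ✓
6) eps = 10 is in {6, 12, 10, 8, 11}  ✓
7) values 3 ≤ 4 ≤ 6  ✓
8) theta = 6, eps = 10; 6 < 10  ✓
9) values 10, 18, 3 are pairwise distinct  ✓
10) gamma = 18 lies in [16, 22]  ✓

Constraint 3 does not hold.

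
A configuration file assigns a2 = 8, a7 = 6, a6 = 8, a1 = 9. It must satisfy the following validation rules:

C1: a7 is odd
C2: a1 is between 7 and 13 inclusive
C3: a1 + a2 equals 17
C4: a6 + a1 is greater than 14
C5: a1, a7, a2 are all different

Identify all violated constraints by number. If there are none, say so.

C1: a7 = 6 is even  ✘
C2: a1 = 9 lies in [7, 13]  ✔
C3: a1 + a2 = 9 + 8 = 17  ✔
C4: a6 + a1 = 8 + 9 = 17; 17 > 14  ✔
C5: values 9, 6, 8 are pairwise distinct  ✔

Constraint 1 is violated.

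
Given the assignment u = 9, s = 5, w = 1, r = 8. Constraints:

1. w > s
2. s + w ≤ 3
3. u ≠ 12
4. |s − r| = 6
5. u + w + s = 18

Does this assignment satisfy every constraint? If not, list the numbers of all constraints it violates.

No — constraints 1, 2, 4, and 5 are not satisfied.

1. w = 1, s = 5; 1 ≤ 5 (want >)  ✗
2. s + w = 5 + 1 = 6; 6 > 3, bound 3 not met  ✗
3. u = 9, and 9 ≠ 12  ✓
4. |5 − 8| = 3, not 6  ✗
5. u + w + s = 9 + 1 + 5 = 15, not 18  ✗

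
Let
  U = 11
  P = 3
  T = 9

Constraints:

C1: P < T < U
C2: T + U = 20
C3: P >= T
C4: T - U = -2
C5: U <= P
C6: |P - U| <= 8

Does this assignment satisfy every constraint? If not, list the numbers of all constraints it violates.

No — constraints 3 and 5 are not satisfied.

C1: values 3 < 9 < 11 — holds.
C2: T + U = 9 + 11 = 20 — holds.
C3: P = 3, T = 9; 3 < 9 (want ≥) — fails.
C4: T - U = 9 - 11 = -2 — holds.
C5: U = 11, P = 3; 11 > 3 (want ≤) — fails.
C6: |3 - 11| = 8; 8 ≤ 8 — holds.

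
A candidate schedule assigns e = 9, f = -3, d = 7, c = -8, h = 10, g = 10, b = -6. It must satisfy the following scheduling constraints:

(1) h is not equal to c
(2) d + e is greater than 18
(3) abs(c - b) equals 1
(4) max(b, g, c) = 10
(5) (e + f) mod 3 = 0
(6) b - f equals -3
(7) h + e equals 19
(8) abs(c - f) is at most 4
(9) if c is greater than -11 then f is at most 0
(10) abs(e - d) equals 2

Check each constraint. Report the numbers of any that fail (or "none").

(1) h = 10, c = -8; distinct — satisfied.
(2) d + e = 7 + 9 = 16; 16 ≤ 18, bound 18 not met — violated.
(3) abs(-8 - (-6)) = 2, not 1 — violated.
(4) max(-6, 10, -8) = 10 — satisfied.
(5) e + f = 6; 6 mod 3 = 0 — satisfied.
(6) b - f = -6 - (-3) = -3 — satisfied.
(7) h + e = 10 + 9 = 19 — satisfied.
(8) abs(-8 - (-3)) = 5; 5 > 4, exceeds bound 4 — violated.
(9) c = -8 > -11, so we need f ≤ 0; f = -3 ≤ 0 — satisfied.
(10) abs(9 - 7) = 2 — satisfied.

No — constraints 2, 3, and 8 are not satisfied.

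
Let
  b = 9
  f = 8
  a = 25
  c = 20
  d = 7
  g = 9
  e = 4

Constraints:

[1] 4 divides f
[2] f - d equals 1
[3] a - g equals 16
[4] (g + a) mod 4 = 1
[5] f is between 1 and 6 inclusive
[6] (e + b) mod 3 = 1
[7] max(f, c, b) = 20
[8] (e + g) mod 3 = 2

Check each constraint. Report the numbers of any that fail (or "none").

No — constraints 4, 5, and 8 are not satisfied.

[1] 8 / 4 = 2, so 4 divides 8 — OK.
[2] f - d = 8 - 7 = 1 — OK.
[3] a - g = 25 - 9 = 16 — OK.
[4] g + a = 34; 34 mod 4 = 2, not 1 — violated.
[5] f = 8 is outside [1, 6] — violated.
[6] e + b = 13; 13 mod 3 = 1 — OK.
[7] max(8, 20, 9) = 20 — OK.
[8] e + g = 13; 13 mod 3 = 1, not 2 — violated.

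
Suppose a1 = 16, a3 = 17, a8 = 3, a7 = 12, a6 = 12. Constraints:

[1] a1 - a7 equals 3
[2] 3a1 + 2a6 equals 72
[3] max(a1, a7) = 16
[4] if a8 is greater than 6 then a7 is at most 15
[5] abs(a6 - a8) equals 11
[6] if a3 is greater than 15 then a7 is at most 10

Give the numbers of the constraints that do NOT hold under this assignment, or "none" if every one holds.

Constraints 1, 5, 6 are violated.

[1] a1 - a7 = 16 - 12 = 4, not 3  ✘
[2] 3a1 + 2a6 = 3(16) + 2(12) = 72  ✔
[3] max(16, 12) = 16  ✔
[4] a8 = 3, not > 6; antecedent false, conditional vacuously true  ✔
[5] abs(12 - 3) = 9, not 11  ✘
[6] a3 = 17 > 15, so we need a7 ≤ 10; but a7 = 12 > 10  ✘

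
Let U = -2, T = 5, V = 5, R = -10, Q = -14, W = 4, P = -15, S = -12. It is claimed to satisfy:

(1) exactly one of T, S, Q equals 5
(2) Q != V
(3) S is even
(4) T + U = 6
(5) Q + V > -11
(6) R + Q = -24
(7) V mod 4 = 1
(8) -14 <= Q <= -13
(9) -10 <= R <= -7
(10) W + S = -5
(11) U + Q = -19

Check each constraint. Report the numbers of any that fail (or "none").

The assignment fails constraints 4, 10, 11.

(1) T=5, S=-12, Q=-14; 1 of them equals 5  ✔
(2) Q = -14, V = 5; distinct  ✔
(3) S = -12 is even  ✔
(4) T + U = 5 + (-2) = 3, not 6  ✘
(5) Q + V = -14 + 5 = -9; -9 > -11  ✔
(6) R + Q = -10 + (-14) = -24  ✔
(7) 5 mod 4 = 1  ✔
(8) Q = -14 lies in [-14, -13]  ✔
(9) R = -10 lies in [-10, -7]  ✔
(10) W + S = 4 + (-12) = -8, not -5  ✘
(11) U + Q = -2 + (-14) = -16, not -19  ✘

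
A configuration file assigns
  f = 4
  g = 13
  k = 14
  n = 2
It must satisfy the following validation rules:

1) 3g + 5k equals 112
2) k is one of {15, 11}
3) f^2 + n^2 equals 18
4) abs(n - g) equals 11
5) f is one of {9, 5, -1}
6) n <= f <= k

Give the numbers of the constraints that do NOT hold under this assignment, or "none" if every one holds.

1) 3g + 5k = 3(13) + 5(14) = 109, not 112  fails
2) k = 14 is not in {15, 11}  fails
3) f^2 + n^2 = 4^2 + 2^2 = 16 + 4 = 20, not 18  fails
4) abs(2 - 13) = 11  holds
5) f = 4 is not in {9, 5, -1}  fails
6) values 2 <= 4 <= 14  holds

Constraints 1, 2, 3, 5 do not hold.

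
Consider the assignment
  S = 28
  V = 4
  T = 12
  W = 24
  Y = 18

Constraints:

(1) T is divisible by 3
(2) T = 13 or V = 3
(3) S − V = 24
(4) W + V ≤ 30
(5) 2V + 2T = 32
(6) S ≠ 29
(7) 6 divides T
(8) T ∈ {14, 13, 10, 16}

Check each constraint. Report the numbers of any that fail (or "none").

(1) 12 / 3 = 4, so 3 divides 12  holds
(2) T = 12 ≠ 13 and V = 4 ≠ 3; both disjuncts false  fails
(3) S − V = 28 − 4 = 24  holds
(4) W + V = 24 + 4 = 28; 28 ≤ 30  holds
(5) 2V + 2T = 2(4) + 2(12) = 32  holds
(6) S = 28, and 28 ≠ 29  holds
(7) 12 / 6 = 2, so 6 divides 12  holds
(8) T = 12 is not in {14, 13, 10, 16}  fails

No — constraints 2 and 8 are not satisfied.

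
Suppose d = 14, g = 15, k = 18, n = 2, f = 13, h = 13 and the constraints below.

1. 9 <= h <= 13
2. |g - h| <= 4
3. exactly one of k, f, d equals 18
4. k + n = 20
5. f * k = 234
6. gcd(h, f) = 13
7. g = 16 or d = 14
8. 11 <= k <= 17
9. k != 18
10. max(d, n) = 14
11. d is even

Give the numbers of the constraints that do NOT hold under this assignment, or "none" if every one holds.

1. h = 13 lies in [9, 13] — OK.
2. |15 - 13| = 2; 2 ≤ 4 — OK.
3. k=18, f=13, d=14; 1 of them equals 18 — OK.
4. k + n = 18 + 2 = 20 — OK.
5. f * k = 13 * 18 = 234 — OK.
6. gcd(13, 13) = 13 — OK.
7. g = 15 ≠ 16, but d = 14 = 14 (second disjunct) — OK.
8. k = 18 is outside [11, 17] — violated.
9. k = 18, but 18 is required to differ — violated.
10. max(14, 2) = 14 — OK.
11. d = 14 is even — OK.

No — constraints 8, 9 are not satisfied.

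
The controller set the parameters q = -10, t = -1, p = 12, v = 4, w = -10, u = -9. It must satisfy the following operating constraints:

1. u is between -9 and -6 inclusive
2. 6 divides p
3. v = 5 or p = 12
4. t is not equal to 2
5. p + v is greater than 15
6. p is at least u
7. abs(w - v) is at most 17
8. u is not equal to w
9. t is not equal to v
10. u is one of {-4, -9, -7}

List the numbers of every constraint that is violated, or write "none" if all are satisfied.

None — every constraint holds.

1. u = -9 lies in [-9, -6] — holds.
2. 12 / 6 = 2, so 6 divides 12 — holds.
3. v = 4 ≠ 5, but p = 12 = 12 (second disjunct) — holds.
4. t = -1, and -1 ≠ 2 — holds.
5. p + v = 12 + 4 = 16; 16 > 15 — holds.
6. p = 12, u = -9; 12 ≥ -9 — holds.
7. abs(-10 - 4) = 14; 14 ≤ 17 — holds.
8. u = -9, w = -10; distinct — holds.
9. t = -1, v = 4; distinct — holds.
10. u = -9 is in {-4, -9, -7} — holds.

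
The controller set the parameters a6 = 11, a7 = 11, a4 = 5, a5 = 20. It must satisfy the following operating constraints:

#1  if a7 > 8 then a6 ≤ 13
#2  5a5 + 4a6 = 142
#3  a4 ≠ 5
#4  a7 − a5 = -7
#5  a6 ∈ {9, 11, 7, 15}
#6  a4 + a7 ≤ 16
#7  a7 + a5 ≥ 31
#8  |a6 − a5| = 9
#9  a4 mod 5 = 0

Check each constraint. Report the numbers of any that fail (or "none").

#1 a7 = 11 > 8, so we need a6 ≤ 13; a6 = 11 ≤ 13  OK
#2 5a5 + 4a6 = 5(20) + 4(11) = 144, not 142  FAIL
#3 a4 = 5, but 5 is required to differ  FAIL
#4 a7 − a5 = 11 − 20 = -9, not -7  FAIL
#5 a6 = 11 is in {9, 11, 7, 15}  OK
#6 a4 + a7 = 5 + 11 = 16; 16 ≤ 16  OK
#7 a7 + a5 = 11 + 20 = 31; 31 ≥ 31  OK
#8 |11 − 20| = 9  OK
#9 5 mod 5 = 0  OK

Violated: 2, 3, 4.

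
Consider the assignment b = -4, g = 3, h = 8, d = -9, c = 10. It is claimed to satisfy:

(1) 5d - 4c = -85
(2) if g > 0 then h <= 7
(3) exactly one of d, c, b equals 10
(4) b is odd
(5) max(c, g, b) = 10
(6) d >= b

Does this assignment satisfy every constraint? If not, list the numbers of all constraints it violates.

No — constraints 2, 4, and 6 are not satisfied.

(1) 5d - 4c = 5(-9) - 4(10) = -85  ✔
(2) g = 3 > 0, so we need h ≤ 7; but h = 8 > 7  ✘
(3) d=-9, c=10, b=-4; 1 of them equals 10  ✔
(4) b = -4 is even  ✘
(5) max(10, 3, -4) = 10  ✔
(6) d = -9, b = -4; -9 < -4 (want ≥)  ✘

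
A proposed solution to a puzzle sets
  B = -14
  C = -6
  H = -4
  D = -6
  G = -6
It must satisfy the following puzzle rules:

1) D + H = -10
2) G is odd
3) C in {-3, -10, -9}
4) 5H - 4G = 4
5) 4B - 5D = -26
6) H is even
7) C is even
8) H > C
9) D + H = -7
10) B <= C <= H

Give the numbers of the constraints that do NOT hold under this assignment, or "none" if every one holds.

The assignment fails constraints 2, 3, and 9.

1) D + H = -6 + (-4) = -10  holds
2) G = -6 is even  fails
3) C = -6 is not in {-3, -10, -9}  fails
4) 5H - 4G = 5(-4) - 4(-6) = 4  holds
5) 4B - 5D = 4(-14) - 5(-6) = -26  holds
6) H = -4 is even  holds
7) C = -6 is even  holds
8) H = -4, C = -6; -4 > -6  holds
9) D + H = -6 + (-4) = -10, not -7  fails
10) values -14 <= -6 <= -4  holds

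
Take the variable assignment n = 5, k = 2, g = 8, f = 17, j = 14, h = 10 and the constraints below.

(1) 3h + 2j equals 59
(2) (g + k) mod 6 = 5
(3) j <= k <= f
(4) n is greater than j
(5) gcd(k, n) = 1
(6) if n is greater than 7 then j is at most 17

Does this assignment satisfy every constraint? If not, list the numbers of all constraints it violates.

Constraints 1, 2, 3, and 4 are violated.

(1) 3h + 2j = 3(10) + 2(14) = 58, not 59  no
(2) g + k = 10; 10 mod 6 = 4, not 5  no
(3) values 14, 2, 17; j = 14 is not <= k = 2  no
(4) n = 5, j = 14; 5 ≤ 14 (want >)  no
(5) gcd(2, 5) = 1  yes
(6) n = 5, not > 7; antecedent false, conditional vacuously true  yes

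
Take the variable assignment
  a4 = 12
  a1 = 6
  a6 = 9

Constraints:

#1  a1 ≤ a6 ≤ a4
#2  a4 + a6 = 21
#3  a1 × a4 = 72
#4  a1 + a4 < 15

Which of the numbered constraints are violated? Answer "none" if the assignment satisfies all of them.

#1 values 6 ≤ 9 ≤ 12  ✓
#2 a4 + a6 = 12 + 9 = 21  ✓
#3 a1 × a4 = 6 × 12 = 72  ✓
#4 a1 + a4 = 6 + 12 = 18; 18 ≥ 15, bound 15 not met  ✗

Constraint 4 is violated.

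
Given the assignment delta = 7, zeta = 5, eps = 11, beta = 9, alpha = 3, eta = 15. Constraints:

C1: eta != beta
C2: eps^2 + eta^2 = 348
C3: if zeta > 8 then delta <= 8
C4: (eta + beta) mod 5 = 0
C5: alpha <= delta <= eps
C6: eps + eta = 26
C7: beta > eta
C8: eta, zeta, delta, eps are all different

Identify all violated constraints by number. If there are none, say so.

The assignment fails constraints 2, 4, and 7.

C1: eta = 15, beta = 9; distinct  OK
C2: eps^2 + eta^2 = 11^2 + 15^2 = 121 + 225 = 346, not 348  FAIL
C3: zeta = 5, not > 8; antecedent false, conditional vacuously true  OK
C4: eta + beta = 24; 24 mod 5 = 4, not 0  FAIL
C5: values 3 <= 7 <= 11  OK
C6: eps + eta = 11 + 15 = 26  OK
C7: beta = 9, eta = 15; 9 ≤ 15 (want >)  FAIL
C8: values 15, 5, 7, 11 are pairwise distinct  OK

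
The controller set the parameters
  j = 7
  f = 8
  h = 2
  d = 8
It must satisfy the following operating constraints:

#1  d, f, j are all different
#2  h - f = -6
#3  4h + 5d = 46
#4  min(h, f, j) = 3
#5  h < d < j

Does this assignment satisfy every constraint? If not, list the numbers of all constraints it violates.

#1 d = f = 8, not all different  FAIL
#2 h - f = 2 - 8 = -6  OK
#3 4h + 5d = 4(2) + 5(8) = 48, not 46  FAIL
#4 min(2, 8, 7) = 2, not 3  FAIL
#5 values 2, 8, 7; d = 8 is not < j = 7  FAIL

No — constraints 1, 3, 4, and 5 are not satisfied.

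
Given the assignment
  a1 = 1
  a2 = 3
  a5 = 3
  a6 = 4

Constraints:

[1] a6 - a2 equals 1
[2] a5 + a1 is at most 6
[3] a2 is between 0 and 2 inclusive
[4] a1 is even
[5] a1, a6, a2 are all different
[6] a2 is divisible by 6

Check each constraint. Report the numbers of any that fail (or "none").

[1] a6 - a2 = 4 - 3 = 1  true
[2] a5 + a1 = 3 + 1 = 4; 4 ≤ 6  true
[3] a2 = 3 is outside [0, 2]  false
[4] a1 = 1 is odd  false
[5] values 1, 4, 3 are pairwise distinct  true
[6] 3 = 6*0 + 3, so 6 does not divide 3  false

Constraints 3, 4, and 6 are violated.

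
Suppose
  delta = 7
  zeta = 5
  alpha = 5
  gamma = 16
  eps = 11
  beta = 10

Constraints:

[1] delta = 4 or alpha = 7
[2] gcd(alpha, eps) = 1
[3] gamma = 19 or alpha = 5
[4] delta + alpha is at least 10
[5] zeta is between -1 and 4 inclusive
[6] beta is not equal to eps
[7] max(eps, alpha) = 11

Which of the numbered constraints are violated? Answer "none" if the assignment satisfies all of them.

The assignment fails constraints 1, 5.

[1] delta = 7 ≠ 4 and alpha = 5 ≠ 7; both disjuncts false — violated.
[2] gcd(5, 11) = 1 — OK.
[3] gamma = 16 ≠ 19, but alpha = 5 = 5 (second disjunct) — OK.
[4] delta + alpha = 7 + 5 = 12; 12 ≥ 10 — OK.
[5] zeta = 5 is outside [-1, 4] — violated.
[6] beta = 10, eps = 11; distinct — OK.
[7] max(11, 5) = 11 — OK.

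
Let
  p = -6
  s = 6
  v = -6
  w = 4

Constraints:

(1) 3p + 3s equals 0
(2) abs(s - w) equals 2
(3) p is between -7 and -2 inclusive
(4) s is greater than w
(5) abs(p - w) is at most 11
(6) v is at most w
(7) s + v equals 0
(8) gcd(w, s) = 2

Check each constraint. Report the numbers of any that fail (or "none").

No violations.

(1) 3p + 3s = 3(-6) + 3(6) = 0 — holds.
(2) abs(6 - 4) = 2 — holds.
(3) p = -6 lies in [-7, -2] — holds.
(4) s = 6, w = 4; 6 > 4 — holds.
(5) abs(-6 - 4) = 10; 10 ≤ 11 — holds.
(6) v = -6, w = 4; -6 ≤ 4 — holds.
(7) s + v = 6 + (-6) = 0 — holds.
(8) gcd(4, 6) = 2 — holds.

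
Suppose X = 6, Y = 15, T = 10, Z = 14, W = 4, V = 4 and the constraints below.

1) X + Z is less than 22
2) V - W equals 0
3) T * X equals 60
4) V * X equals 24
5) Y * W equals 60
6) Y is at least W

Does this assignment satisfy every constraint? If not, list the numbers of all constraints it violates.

1) X + Z = 6 + 14 = 20; 20 < 22 — holds.
2) V - W = 4 - 4 = 0 — holds.
3) T * X = 10 * 6 = 60 — holds.
4) V * X = 4 * 6 = 24 — holds.
5) Y * W = 15 * 4 = 60 — holds.
6) Y = 15, W = 4; 15 ≥ 4 — holds.

The assignment satisfies every constraint.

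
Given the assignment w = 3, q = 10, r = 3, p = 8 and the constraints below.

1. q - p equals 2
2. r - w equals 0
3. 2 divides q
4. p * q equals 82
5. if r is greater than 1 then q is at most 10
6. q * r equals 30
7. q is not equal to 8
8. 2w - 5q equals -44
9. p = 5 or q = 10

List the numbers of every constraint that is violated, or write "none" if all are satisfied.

1. q - p = 10 - 8 = 2 — OK.
2. r - w = 3 - 3 = 0 — OK.
3. 10 / 2 = 5, so 2 divides 10 — OK.
4. p * q = 8 * 10 = 80, not 82 — violated.
5. r = 3 > 1, so we need q ≤ 10; q = 10 ≤ 10 — OK.
6. q * r = 10 * 3 = 30 — OK.
7. q = 10, and 10 ≠ 8 — OK.
8. 2w - 5q = 2(3) - 5(10) = -44 — OK.
9. p = 8 ≠ 5, but q = 10 = 10 (second disjunct) — OK.

No — constraint 4 is not satisfied.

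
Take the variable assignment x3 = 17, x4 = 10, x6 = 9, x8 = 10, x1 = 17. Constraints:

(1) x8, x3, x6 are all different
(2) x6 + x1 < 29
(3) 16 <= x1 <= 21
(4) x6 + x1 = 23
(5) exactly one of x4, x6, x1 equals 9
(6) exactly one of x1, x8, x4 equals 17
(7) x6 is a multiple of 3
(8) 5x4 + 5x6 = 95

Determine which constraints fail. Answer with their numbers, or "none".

Violated: 4.

(1) values 10, 17, 9 are pairwise distinct  ✔
(2) x6 + x1 = 9 + 17 = 26; 26 < 29  ✔
(3) x1 = 17 lies in [16, 21]  ✔
(4) x6 + x1 = 9 + 17 = 26, not 23  ✘
(5) x4=10, x6=9, x1=17; 1 of them equals 9  ✔
(6) x1=17, x8=10, x4=10; 1 of them equals 17  ✔
(7) 9 / 3 = 3, so 3 divides 9  ✔
(8) 5x4 + 5x6 = 5(10) + 5(9) = 95  ✔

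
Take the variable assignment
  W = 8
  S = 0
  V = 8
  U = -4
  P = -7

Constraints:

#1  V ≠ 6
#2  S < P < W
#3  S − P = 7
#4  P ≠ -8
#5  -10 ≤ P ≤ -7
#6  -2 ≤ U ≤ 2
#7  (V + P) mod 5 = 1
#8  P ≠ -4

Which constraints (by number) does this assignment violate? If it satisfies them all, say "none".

Constraints 2, 6 do not hold.

#1 V = 8, and 8 ≠ 6  ✔
#2 values 0, -7, 8; S = 0 is not < P = -7  ✘
#3 S − P = 0 − (-7) = 7  ✔
#4 P = -7, and -7 ≠ -8  ✔
#5 P = -7 lies in [-10, -7]  ✔
#6 U = -4 is outside [-2, 2]  ✘
#7 V + P = 1; 1 mod 5 = 1  ✔
#8 P = -7, and -7 ≠ -4  ✔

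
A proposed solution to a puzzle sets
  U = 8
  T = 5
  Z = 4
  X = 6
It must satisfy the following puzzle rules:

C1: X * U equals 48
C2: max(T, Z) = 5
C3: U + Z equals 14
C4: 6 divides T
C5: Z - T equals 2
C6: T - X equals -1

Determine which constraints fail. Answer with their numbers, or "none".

C1: X * U = 6 * 8 = 48 — holds.
C2: max(5, 4) = 5 — holds.
C3: U + Z = 8 + 4 = 12, not 14 — fails.
C4: 5 = 6*0 + 5, so 6 does not divide 5 — fails.
C5: Z - T = 4 - 5 = -1, not 2 — fails.
C6: T - X = 5 - 6 = -1 — holds.

No — constraints 3, 4, and 5 are not satisfied.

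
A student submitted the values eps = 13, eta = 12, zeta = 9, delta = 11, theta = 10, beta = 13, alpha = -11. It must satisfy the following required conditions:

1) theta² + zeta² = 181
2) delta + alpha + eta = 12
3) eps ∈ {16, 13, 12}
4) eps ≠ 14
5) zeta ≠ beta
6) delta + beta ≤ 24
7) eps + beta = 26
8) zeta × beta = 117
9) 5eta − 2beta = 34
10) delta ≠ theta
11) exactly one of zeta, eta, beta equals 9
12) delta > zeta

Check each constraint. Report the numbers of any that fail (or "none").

No violations.

1) theta² + zeta² = 10² + 9² = 100 + 81 = 181 — holds.
2) delta + alpha + eta = 11 + (-11) + 12 = 12 — holds.
3) eps = 13 is in {16, 13, 12} — holds.
4) eps = 13, and 13 ≠ 14 — holds.
5) zeta = 9, beta = 13; distinct — holds.
6) delta + beta = 11 + 13 = 24; 24 ≤ 24 — holds.
7) eps + beta = 13 + 13 = 26 — holds.
8) zeta × beta = 9 × 13 = 117 — holds.
9) 5eta − 2beta = 5(12) − 2(13) = 34 — holds.
10) delta = 11, theta = 10; distinct — holds.
11) zeta=9, eta=12, beta=13; 1 of them equals 9 — holds.
12) delta = 11, zeta = 9; 11 > 9 — holds.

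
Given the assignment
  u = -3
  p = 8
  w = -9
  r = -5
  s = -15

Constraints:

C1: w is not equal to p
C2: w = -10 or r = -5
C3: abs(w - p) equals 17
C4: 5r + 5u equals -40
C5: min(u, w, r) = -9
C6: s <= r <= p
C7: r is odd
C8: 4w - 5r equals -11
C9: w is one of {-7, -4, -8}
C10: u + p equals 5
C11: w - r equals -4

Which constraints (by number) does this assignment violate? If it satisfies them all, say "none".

C1: w = -9, p = 8; distinct  ✓
C2: w = -9 ≠ -10, but r = -5 = -5 (second disjunct)  ✓
C3: abs(-9 - 8) = 17  ✓
C4: 5r + 5u = 5(-5) + 5(-3) = -40  ✓
C5: min(-3, -9, -5) = -9  ✓
C6: values -15 <= -5 <= 8  ✓
C7: r = -5 is odd  ✓
C8: 4w - 5r = 4(-9) - 5(-5) = -11  ✓
C9: w = -9 is not in {-7, -4, -8}  ✗
C10: u + p = -3 + 8 = 5  ✓
C11: w - r = -9 - (-5) = -4  ✓

Violated: 9.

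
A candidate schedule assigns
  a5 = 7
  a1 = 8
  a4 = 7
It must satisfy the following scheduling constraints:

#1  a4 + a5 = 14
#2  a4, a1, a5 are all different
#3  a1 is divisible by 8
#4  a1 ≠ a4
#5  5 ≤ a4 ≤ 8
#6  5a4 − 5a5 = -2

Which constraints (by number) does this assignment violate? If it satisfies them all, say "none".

#1 a4 + a5 = 7 + 7 = 14  OK
#2 a4 = a5 = 7, not all different  FAIL
#3 8 / 8 = 1, so 8 divides 8  OK
#4 a1 = 8, a4 = 7; distinct  OK
#5 a4 = 7 lies in [5, 8]  OK
#6 5a4 − 5a5 = 5(7) − 5(7) = 0, not -2  FAIL

Constraints 2 and 6 are violated.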